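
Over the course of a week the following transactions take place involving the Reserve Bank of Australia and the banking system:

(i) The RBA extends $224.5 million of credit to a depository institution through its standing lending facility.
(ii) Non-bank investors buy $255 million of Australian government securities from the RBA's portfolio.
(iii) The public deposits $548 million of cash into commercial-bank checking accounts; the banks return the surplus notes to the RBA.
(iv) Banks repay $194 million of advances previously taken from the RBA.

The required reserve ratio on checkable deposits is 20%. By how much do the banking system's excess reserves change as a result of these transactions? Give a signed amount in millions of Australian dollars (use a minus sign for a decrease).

+$264.9 million

Discount-window loan $224.5 million: reserves +$224.5M, deposits 0.
Asset sale (to non-banks) $255 million: reserves −$255M, deposits −$255M.
Currency deposit $548 million: reserves +$548M, deposits +$548M.
Discount-window repayment $194 million: reserves −$194M, deposits 0.
Totals: Δreserves = +$323.5M, Δdeposits = +$293M.
Δrequired reserves = 20% × +$293M = +$58.6M.
Δexcess reserves = Δreserves − Δrequired = +$323.5M − (+$58.6M) = +$264.9 million.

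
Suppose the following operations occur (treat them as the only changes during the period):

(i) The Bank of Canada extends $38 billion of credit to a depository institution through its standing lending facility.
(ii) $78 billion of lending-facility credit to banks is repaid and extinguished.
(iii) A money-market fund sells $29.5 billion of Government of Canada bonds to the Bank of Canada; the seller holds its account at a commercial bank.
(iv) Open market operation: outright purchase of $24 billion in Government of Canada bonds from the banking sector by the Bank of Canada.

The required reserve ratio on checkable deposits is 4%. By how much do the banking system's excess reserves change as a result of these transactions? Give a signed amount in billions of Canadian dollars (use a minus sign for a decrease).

Discount-window loan $38 billion: reserves +$38B, deposits 0.
Discount-window repayment $78 billion: reserves −$78B, deposits 0.
Asset purchase (from non-banks) $29.5 billion: reserves +$29.5B, deposits +$29.5B.
OMO purchase (from banks) $24 billion: reserves +$24B, deposits 0.
Totals: Δreserves = +$13.5B, Δdeposits = +$29.5B.
Δrequired reserves = 4% × +$29.5B = +$1.18B.
Δexcess reserves = Δreserves − Δrequired = +$13.5B − (+$1.18B) = +$12.32 billion.

+$12.32 billion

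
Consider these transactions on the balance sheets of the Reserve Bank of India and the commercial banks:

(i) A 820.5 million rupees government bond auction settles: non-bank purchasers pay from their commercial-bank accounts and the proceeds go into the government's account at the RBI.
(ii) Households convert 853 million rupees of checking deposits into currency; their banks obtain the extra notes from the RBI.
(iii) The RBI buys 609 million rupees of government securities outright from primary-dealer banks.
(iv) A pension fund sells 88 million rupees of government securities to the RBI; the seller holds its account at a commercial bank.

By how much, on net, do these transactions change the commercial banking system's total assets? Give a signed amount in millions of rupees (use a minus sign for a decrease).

RBI balance sheet:
  Assets:      Securities +697M
  Liabilities: Bank reserves −976.5M, Currency in circulation +853M, Government deposits +820.5M
Commercial banking system:
  Assets:      Reserves at CB −976.5M, Securities −609M
  Liabilities: Checkable deposits −1585.5M
Change in total bank assets = -1585.5 million.

-1585.5 million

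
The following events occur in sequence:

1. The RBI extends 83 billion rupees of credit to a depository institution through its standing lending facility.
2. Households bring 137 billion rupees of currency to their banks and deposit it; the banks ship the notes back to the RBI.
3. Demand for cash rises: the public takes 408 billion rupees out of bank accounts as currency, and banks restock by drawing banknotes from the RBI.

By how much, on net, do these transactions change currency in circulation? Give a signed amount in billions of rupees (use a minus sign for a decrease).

+271 billion

Discount-window loan 83 billion rupees: no currency enters or leaves circulation → 0.
Currency deposit 137 billion rupees: notes return to the central bank → −137B.
Currency withdrawal 408 billion rupees: notes leave the central bank → +408B.
Net: 0 − 137 + 408 = +271 billion.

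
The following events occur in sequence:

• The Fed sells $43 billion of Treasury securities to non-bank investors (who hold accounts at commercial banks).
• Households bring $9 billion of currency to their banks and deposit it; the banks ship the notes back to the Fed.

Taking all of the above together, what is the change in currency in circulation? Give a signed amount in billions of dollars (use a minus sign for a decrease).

-$9 billion

Fed balance sheet:
  Assets:      Securities −$43B
  Liabilities: Bank reserves −$34B, Currency in circulation −$9B
Commercial banking system:
  Assets:      Reserves at CB −$34B
  Liabilities: Checkable deposits −$34B
So the change in currency in circulation is -$9 billion.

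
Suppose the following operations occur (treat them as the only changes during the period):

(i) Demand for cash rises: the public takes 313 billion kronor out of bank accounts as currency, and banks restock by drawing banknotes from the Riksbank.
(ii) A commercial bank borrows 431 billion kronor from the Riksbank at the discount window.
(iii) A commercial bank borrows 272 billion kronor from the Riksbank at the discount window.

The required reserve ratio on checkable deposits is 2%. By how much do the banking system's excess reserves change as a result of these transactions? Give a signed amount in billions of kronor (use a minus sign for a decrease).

+396.26 billion

Currency withdrawal 313 billion kronor: reserves −313B, deposits −313B.
Discount-window loan 431 billion kronor: reserves +431B, deposits 0.
Discount-window loan 272 billion kronor: reserves +272B, deposits 0.
Totals: Δreserves = +390B, Δdeposits = −313B.
Δrequired reserves = 2% × −313B = −6.26B.
Δexcess reserves = Δreserves − Δrequired = +390B − (−6.26B) = +396.26 billion.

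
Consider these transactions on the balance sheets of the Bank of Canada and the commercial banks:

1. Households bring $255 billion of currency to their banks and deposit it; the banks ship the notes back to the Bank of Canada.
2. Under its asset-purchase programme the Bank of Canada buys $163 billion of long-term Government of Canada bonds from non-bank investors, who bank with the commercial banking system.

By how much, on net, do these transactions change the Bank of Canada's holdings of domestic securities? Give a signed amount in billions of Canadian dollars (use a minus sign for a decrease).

+$163 billion

Bank of Canada balance sheet:
  Assets:      Securities +$163B
  Liabilities: Bank reserves +$418B, Currency in circulation −$255B
So the change in the Bank of Canada's holdings of domestic securities is +$163 billion.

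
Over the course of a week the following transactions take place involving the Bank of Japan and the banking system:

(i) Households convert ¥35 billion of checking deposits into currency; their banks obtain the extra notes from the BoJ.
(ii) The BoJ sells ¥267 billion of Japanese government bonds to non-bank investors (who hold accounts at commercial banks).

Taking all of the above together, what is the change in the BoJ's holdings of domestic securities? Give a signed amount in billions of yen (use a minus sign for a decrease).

BoJ balance sheet:
  Assets:      Securities −¥267B
  Liabilities: Bank reserves −¥302B, Currency in circulation +¥35B
Commercial banking system:
  Assets:      Reserves at CB −¥302B
  Liabilities: Checkable deposits −¥302B
So the change in the BoJ's holdings of domestic securities is -¥267 billion.

-¥267 billion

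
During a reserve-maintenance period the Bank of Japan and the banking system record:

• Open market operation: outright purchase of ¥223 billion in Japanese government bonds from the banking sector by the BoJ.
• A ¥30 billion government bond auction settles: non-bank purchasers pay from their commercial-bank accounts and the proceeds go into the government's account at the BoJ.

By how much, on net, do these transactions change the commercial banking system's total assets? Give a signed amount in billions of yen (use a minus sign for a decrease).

OMO purchase (from banks) ¥223 billion: just an asset swap on bank balance sheets → 0.
Government account inflow ¥30 billion: bank balance sheets shrink → −¥30B.
Net: 0 − 30 = -¥30 billion.

-¥30 billion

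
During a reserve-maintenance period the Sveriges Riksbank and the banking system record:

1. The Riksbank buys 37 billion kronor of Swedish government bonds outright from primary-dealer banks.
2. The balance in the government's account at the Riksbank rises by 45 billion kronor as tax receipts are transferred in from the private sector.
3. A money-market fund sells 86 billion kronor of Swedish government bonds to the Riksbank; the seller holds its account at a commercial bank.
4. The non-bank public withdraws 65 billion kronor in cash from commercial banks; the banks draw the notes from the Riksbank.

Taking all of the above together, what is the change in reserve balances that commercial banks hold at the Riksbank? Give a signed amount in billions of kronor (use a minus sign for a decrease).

OMO purchase (from banks) 37 billion kronor: the Riksbank pays by crediting reserve accounts → +37B.
Government account inflow 45 billion kronor: funds move from bank reserves into the government account → −45B.
Asset purchase (from non-banks) 86 billion kronor: the Riksbank pays by crediting reserve accounts → +86B.
Currency withdrawal 65 billion kronor: banks swap reserves for currency → −65B.
Net: 37 − 45 + 86 − 65 = +13 billion.

+13 billion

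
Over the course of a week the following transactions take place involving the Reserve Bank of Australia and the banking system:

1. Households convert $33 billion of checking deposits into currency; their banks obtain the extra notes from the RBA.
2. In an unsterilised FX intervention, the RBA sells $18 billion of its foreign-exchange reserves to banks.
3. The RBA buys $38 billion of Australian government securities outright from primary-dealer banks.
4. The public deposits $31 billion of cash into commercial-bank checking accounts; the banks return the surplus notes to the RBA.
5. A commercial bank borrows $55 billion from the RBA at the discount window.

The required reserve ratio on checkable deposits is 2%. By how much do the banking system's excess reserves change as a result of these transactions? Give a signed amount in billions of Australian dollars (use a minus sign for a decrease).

+$73.04 billion

Currency withdrawal $33 billion: reserves −$33B, deposits −$33B.
FX sale $18 billion: reserves −$18B, deposits 0.
OMO purchase (from banks) $38 billion: reserves +$38B, deposits 0.
Currency deposit $31 billion: reserves +$31B, deposits +$31B.
Discount-window loan $55 billion: reserves +$55B, deposits 0.
Totals: Δreserves = +$73B, Δdeposits = −$2B.
Δrequired reserves = 2% × −$2B = −$0.04B.
Δexcess reserves = Δreserves − Δrequired = +$73B − (−$0.04B) = +$73.04 billion.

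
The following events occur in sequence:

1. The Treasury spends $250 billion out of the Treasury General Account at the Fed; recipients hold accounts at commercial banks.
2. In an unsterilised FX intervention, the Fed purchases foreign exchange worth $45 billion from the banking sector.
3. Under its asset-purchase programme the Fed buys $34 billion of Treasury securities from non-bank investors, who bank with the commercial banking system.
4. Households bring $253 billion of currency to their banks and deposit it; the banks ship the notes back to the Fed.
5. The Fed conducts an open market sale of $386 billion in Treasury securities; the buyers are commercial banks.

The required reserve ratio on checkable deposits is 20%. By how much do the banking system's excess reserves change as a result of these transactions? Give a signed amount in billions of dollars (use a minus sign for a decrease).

+$88.6 billion

Government spending $250 billion: reserves +$250B, deposits +$250B.
FX purchase $45 billion: reserves +$45B, deposits 0.
Asset purchase (from non-banks) $34 billion: reserves +$34B, deposits +$34B.
Currency deposit $253 billion: reserves +$253B, deposits +$253B.
OMO sale (to banks) $386 billion: reserves −$386B, deposits 0.
Totals: Δreserves = +$196B, Δdeposits = +$537B.
Δrequired reserves = 20% × +$537B = +$107.4B.
Δexcess reserves = Δreserves − Δrequired = +$196B − (+$107.4B) = +$88.6 billion.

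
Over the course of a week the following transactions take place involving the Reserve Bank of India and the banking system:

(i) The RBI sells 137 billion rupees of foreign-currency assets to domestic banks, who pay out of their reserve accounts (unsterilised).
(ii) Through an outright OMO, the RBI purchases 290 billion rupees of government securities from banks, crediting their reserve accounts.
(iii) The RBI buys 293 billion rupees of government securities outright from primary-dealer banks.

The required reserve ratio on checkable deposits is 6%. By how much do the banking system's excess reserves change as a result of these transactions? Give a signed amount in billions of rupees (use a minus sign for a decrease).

+446 billion

FX sale 137 billion rupees: reserves −137B, deposits 0.
OMO purchase (from banks) 290 billion rupees: reserves +290B, deposits 0.
OMO purchase (from banks) 293 billion rupees: reserves +293B, deposits 0.
Totals: Δreserves = +446B, Δdeposits = 0.
Δrequired reserves = 6% × 0 = 0.
Δexcess reserves = Δreserves − Δrequired = +446B − (0) = +446 billion.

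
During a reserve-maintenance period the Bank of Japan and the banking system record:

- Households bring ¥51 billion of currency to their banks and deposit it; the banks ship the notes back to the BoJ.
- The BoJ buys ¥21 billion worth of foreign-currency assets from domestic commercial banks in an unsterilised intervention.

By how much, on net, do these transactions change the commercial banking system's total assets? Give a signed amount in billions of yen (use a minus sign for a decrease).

BoJ balance sheet:
  Assets:      Foreign assets +¥21B
  Liabilities: Bank reserves +¥72B, Currency in circulation −¥51B
Commercial banking system:
  Assets:      Reserves at CB +¥72B, Foreign assets −¥21B
  Liabilities: Checkable deposits +¥51B
Change in total bank assets = +¥51 billion.

+¥51 billion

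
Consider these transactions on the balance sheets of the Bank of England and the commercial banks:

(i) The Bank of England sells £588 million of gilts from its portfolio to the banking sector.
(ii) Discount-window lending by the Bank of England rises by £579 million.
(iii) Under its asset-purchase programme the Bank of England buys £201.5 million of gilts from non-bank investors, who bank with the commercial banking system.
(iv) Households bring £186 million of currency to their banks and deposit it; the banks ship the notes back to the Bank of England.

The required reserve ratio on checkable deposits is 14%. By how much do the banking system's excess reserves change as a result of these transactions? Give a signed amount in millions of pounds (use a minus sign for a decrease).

+£324.25 million

OMO sale (to banks) £588 million: reserves −£588M, deposits 0.
Discount-window loan £579 million: reserves +£579M, deposits 0.
Asset purchase (from non-banks) £201.5 million: reserves +£201.5M, deposits +£201.5M.
Currency deposit £186 million: reserves +£186M, deposits +£186M.
Totals: Δreserves = +£378.5M, Δdeposits = +£387.5M.
Δrequired reserves = 14% × +£387.5M = +£54.25M.
Δexcess reserves = Δreserves − Δrequired = +£378.5M − (+£54.25M) = +£324.25 million.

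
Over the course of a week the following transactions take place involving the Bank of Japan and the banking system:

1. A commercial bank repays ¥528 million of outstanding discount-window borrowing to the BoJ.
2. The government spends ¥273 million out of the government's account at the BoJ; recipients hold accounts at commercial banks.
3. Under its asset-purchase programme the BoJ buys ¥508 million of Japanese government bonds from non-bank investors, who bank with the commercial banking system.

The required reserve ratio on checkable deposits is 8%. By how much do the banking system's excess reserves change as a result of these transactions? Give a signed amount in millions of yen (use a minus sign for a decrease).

Discount-window repayment ¥528 million: reserves −¥528M, deposits 0.
Government spending ¥273 million: reserves +¥273M, deposits +¥273M.
Asset purchase (from non-banks) ¥508 million: reserves +¥508M, deposits +¥508M.
Totals: Δreserves = +¥253M, Δdeposits = +¥781M.
Δrequired reserves = 8% × +¥781M = +¥62.48M.
Δexcess reserves = Δreserves − Δrequired = +¥253M − (+¥62.48M) = +¥190.52 million.

+¥190.52 million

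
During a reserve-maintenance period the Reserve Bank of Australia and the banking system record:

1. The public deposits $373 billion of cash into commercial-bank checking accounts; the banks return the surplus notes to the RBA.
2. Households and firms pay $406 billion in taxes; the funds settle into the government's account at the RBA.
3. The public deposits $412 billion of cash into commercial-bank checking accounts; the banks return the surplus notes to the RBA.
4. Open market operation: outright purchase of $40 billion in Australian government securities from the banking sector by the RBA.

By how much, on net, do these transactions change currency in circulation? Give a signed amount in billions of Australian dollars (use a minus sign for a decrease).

-$785 billion

Currency deposit $373 billion: notes return to the central bank → −$373B.
Government account inflow $406 billion: no currency enters or leaves circulation → 0.
Currency deposit $412 billion: notes return to the central bank → −$412B.
OMO purchase (from banks) $40 billion: no currency enters or leaves circulation → 0.
Net: −373 + 0 − 412 + 0 = -$785 billion.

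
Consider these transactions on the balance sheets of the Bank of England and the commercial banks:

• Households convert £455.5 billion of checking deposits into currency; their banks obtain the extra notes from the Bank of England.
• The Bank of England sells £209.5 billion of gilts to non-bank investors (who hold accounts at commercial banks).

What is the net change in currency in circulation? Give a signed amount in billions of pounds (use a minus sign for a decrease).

Currency withdrawal £455.5 billion: notes leave the central bank → +£455.5B.
Asset sale (to non-banks) £209.5 billion: no currency enters or leaves circulation → 0.
Net: 455.5 + 0 = +£455.5 billion.

+£455.5 billion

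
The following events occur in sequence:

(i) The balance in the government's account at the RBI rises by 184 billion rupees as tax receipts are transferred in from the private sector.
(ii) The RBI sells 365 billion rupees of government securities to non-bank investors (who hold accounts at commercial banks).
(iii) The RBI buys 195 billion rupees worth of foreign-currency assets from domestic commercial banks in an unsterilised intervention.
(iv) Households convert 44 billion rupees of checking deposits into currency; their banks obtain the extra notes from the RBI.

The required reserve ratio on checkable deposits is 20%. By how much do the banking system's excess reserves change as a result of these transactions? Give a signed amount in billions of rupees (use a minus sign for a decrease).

-279.4 billion

Government account inflow 184 billion rupees: reserves −184B, deposits −184B.
Asset sale (to non-banks) 365 billion rupees: reserves −365B, deposits −365B.
FX purchase 195 billion rupees: reserves +195B, deposits 0.
Currency withdrawal 44 billion rupees: reserves −44B, deposits −44B.
Totals: Δreserves = −398B, Δdeposits = −593B.
Δrequired reserves = 20% × −593B = −118.6B.
Δexcess reserves = Δreserves − Δrequired = −398B − (−118.6B) = -279.4 billion.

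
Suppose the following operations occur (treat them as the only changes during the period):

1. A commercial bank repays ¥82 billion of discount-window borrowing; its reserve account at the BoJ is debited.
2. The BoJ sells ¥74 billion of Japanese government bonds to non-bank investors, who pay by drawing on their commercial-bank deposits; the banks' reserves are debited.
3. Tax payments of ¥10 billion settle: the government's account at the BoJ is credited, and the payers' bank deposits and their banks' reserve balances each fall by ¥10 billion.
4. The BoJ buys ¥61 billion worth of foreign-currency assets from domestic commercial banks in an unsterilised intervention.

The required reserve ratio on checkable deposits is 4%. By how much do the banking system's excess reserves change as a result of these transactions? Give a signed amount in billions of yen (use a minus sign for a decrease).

-¥101.64 billion

Discount-window repayment ¥82 billion: reserves −¥82B, deposits 0.
Asset sale (to non-banks) ¥74 billion: reserves −¥74B, deposits −¥74B.
Government account inflow ¥10 billion: reserves −¥10B, deposits −¥10B.
FX purchase ¥61 billion: reserves +¥61B, deposits 0.
Totals: Δreserves = −¥105B, Δdeposits = −¥84B.
Δrequired reserves = 4% × −¥84B = −¥3.36B.
Δexcess reserves = Δreserves − Δrequired = −¥105B − (−¥3.36B) = -¥101.64 billion.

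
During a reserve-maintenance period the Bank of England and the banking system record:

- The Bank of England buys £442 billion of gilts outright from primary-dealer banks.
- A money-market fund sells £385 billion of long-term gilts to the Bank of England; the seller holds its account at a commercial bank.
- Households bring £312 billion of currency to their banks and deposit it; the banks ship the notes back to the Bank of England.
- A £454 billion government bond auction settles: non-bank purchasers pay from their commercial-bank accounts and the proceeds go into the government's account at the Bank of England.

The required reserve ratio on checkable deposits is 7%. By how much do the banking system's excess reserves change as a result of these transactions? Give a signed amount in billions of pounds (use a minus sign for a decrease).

+£667.99 billion

OMO purchase (from banks) £442 billion: reserves +£442B, deposits 0.
Asset purchase (from non-banks) £385 billion: reserves +£385B, deposits +£385B.
Currency deposit £312 billion: reserves +£312B, deposits +£312B.
Government account inflow £454 billion: reserves −£454B, deposits −£454B.
Totals: Δreserves = +£685B, Δdeposits = +£243B.
Δrequired reserves = 7% × +£243B = +£17.01B.
Δexcess reserves = Δreserves − Δrequired = +£685B − (+£17.01B) = +£667.99 billion.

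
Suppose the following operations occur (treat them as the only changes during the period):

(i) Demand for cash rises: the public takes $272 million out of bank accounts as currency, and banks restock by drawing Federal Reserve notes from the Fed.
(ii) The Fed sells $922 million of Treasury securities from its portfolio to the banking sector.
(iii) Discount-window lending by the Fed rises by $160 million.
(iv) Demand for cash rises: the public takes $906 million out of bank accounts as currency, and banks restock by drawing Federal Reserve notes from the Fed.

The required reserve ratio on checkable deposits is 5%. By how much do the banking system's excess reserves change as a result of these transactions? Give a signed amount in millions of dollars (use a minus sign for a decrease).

-$1881.1 million

Currency withdrawal $272 million: reserves −$272M, deposits −$272M.
OMO sale (to banks) $922 million: reserves −$922M, deposits 0.
Discount-window loan $160 million: reserves +$160M, deposits 0.
Currency withdrawal $906 million: reserves −$906M, deposits −$906M.
Totals: Δreserves = −$1940M, Δdeposits = −$1178M.
Δrequired reserves = 5% × −$1178M = −$58.9M.
Δexcess reserves = Δreserves − Δrequired = −$1940M − (−$58.9M) = -$1881.1 million.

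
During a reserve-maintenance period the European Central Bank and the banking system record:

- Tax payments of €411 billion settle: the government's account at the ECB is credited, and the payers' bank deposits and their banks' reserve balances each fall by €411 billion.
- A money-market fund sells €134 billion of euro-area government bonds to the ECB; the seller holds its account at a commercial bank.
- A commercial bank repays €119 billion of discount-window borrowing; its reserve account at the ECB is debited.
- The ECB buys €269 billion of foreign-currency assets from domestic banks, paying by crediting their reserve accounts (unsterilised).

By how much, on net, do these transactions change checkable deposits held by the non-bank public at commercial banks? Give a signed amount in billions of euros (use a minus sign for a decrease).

Government account inflow €411 billion: non-bank counterparties' bank balances fall → −€411B.
Asset purchase (from non-banks) €134 billion: non-bank counterparties' bank balances rise → +€134B.
Discount-window repayment €119 billion: the counterparty is a bank, so public deposits are unchanged → 0.
FX purchase €269 billion: the counterparty is a bank, so public deposits are unchanged → 0.
Net: −411 + 134 + 0 + 0 = -€277 billion.

-€277 billion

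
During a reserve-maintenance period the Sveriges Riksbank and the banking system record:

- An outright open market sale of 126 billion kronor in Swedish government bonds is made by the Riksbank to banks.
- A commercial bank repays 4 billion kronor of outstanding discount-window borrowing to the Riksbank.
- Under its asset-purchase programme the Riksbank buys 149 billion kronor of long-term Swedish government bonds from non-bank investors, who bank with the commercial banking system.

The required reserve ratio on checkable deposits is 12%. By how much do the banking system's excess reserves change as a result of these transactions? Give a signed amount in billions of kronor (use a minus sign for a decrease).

OMO sale (to banks) 126 billion kronor: reserves −126B, deposits 0.
Discount-window repayment 4 billion kronor: reserves −4B, deposits 0.
Asset purchase (from non-banks) 149 billion kronor: reserves +149B, deposits +149B.
Totals: Δreserves = +19B, Δdeposits = +149B.
Δrequired reserves = 12% × +149B = +17.88B.
Δexcess reserves = Δreserves − Δrequired = +19B − (+17.88B) = +1.12 billion.

+1.12 billion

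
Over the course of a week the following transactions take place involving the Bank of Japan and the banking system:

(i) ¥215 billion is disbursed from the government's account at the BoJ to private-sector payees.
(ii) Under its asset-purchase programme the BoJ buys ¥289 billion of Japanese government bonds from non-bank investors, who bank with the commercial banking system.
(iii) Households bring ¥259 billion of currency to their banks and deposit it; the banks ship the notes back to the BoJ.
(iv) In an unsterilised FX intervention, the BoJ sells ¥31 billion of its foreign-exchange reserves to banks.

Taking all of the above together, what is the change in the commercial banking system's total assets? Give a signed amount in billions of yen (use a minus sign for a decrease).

Government spending ¥215 billion: bank balance sheets expand → +¥215B.
Asset purchase (from non-banks) ¥289 billion: bank balance sheets expand → +¥289B.
Currency deposit ¥259 billion: bank balance sheets expand → +¥259B.
FX sale ¥31 billion: just an asset swap on bank balance sheets → 0.
Net: 215 + 289 + 259 + 0 = +¥763 billion.

+¥763 billion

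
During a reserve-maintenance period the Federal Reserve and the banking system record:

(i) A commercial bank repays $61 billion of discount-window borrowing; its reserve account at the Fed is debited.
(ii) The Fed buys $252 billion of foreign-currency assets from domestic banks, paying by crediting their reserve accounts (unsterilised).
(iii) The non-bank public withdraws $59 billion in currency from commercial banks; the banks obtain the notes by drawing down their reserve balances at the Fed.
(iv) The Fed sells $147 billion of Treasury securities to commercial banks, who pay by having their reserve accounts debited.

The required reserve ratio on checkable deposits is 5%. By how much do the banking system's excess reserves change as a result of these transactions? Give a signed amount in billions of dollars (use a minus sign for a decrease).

-$12.05 billion

Discount-window repayment $61 billion: reserves −$61B, deposits 0.
FX purchase $252 billion: reserves +$252B, deposits 0.
Currency withdrawal $59 billion: reserves −$59B, deposits −$59B.
OMO sale (to banks) $147 billion: reserves −$147B, deposits 0.
Totals: Δreserves = −$15B, Δdeposits = −$59B.
Δrequired reserves = 5% × −$59B = −$2.95B.
Δexcess reserves = Δreserves − Δrequired = −$15B − (−$2.95B) = -$12.05 billion.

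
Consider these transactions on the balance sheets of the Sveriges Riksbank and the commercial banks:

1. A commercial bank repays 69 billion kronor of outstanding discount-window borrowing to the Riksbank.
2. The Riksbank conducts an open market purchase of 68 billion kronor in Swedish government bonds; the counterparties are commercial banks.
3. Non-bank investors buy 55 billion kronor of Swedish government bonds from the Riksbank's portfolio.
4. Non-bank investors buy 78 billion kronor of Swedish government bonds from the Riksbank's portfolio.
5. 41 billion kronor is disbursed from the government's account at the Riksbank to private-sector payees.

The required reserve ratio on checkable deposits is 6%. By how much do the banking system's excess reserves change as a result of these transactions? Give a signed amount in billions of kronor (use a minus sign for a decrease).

-87.48 billion

Discount-window repayment 69 billion kronor: reserves −69B, deposits 0.
OMO purchase (from banks) 68 billion kronor: reserves +68B, deposits 0.
Asset sale (to non-banks) 55 billion kronor: reserves −55B, deposits −55B.
Asset sale (to non-banks) 78 billion kronor: reserves −78B, deposits −78B.
Government spending 41 billion kronor: reserves +41B, deposits +41B.
Totals: Δreserves = −93B, Δdeposits = −92B.
Δrequired reserves = 6% × −92B = −5.52B.
Δexcess reserves = Δreserves − Δrequired = −93B − (−5.52B) = -87.48 billion.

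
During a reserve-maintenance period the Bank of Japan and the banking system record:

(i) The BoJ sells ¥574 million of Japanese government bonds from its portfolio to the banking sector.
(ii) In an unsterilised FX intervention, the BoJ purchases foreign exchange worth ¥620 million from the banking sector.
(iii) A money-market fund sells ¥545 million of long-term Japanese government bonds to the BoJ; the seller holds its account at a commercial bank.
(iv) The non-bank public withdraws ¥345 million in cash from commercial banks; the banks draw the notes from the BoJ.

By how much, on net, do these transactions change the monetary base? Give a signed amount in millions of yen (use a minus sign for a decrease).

+¥591 million

OMO sale (to banks) ¥574 million: BoJ balance sheet contracts → −¥574M.
FX purchase ¥620 million: BoJ balance sheet expands → +¥620M.
Asset purchase (from non-banks) ¥545 million: BoJ balance sheet expands → +¥545M.
Currency withdrawal ¥345 million: just a shift between currency and reserves — both are base money → 0.
Net: −574 + 620 + 545 + 0 = +¥591 million.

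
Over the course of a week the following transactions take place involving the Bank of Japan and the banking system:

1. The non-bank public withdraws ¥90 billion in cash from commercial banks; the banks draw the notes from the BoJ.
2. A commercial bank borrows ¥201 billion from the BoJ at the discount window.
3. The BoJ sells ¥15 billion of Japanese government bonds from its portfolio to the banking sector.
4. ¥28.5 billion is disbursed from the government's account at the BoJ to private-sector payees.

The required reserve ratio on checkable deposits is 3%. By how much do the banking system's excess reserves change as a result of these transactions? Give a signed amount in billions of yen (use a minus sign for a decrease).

Currency withdrawal ¥90 billion: reserves −¥90B, deposits −¥90B.
Discount-window loan ¥201 billion: reserves +¥201B, deposits 0.
OMO sale (to banks) ¥15 billion: reserves −¥15B, deposits 0.
Government spending ¥28.5 billion: reserves +¥28.5B, deposits +¥28.5B.
Totals: Δreserves = +¥124.5B, Δdeposits = −¥61.5B.
Δrequired reserves = 3% × −¥61.5B = −¥1.845B.
Δexcess reserves = Δreserves − Δrequired = +¥124.5B − (−¥1.845B) = +¥126.345 billion.

+¥126.345 billion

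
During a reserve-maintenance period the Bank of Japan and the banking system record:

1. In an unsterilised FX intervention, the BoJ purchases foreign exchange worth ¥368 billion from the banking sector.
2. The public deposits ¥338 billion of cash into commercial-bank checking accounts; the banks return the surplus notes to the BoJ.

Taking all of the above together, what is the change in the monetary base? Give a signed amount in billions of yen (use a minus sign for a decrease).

+¥368 billion

FX purchase ¥368 billion: BoJ balance sheet expands → +¥368B.
Currency deposit ¥338 billion: just a shift between currency and reserves — both are base money → 0.
Net: 368 + 0 = +¥368 billion.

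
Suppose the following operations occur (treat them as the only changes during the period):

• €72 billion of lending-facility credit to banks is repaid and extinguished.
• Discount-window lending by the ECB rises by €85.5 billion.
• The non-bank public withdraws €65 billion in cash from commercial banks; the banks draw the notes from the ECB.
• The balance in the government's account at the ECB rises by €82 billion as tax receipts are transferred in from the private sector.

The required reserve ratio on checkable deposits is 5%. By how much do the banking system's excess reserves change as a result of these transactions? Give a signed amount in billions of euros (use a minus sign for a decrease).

Discount-window repayment €72 billion: reserves −€72B, deposits 0.
Discount-window loan €85.5 billion: reserves +€85.5B, deposits 0.
Currency withdrawal €65 billion: reserves −€65B, deposits −€65B.
Government account inflow €82 billion: reserves −€82B, deposits −€82B.
Totals: Δreserves = −€133.5B, Δdeposits = −€147B.
Δrequired reserves = 5% × −€147B = −€7.35B.
Δexcess reserves = Δreserves − Δrequired = −€133.5B − (−€7.35B) = -€126.15 billion.

-€126.15 billion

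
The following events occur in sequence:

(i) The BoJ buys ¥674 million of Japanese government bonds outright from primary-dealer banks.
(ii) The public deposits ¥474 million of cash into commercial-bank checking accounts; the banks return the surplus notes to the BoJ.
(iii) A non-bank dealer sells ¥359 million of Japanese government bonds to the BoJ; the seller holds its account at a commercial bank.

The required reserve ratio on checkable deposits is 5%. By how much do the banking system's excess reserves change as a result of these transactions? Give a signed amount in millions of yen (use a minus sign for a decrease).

OMO purchase (from banks) ¥674 million: reserves +¥674M, deposits 0.
Currency deposit ¥474 million: reserves +¥474M, deposits +¥474M.
Asset purchase (from non-banks) ¥359 million: reserves +¥359M, deposits +¥359M.
Totals: Δreserves = +¥1507M, Δdeposits = +¥833M.
Δrequired reserves = 5% × +¥833M = +¥41.65M.
Δexcess reserves = Δreserves − Δrequired = +¥1507M − (+¥41.65M) = +¥1465.35 million.

+¥1465.35 million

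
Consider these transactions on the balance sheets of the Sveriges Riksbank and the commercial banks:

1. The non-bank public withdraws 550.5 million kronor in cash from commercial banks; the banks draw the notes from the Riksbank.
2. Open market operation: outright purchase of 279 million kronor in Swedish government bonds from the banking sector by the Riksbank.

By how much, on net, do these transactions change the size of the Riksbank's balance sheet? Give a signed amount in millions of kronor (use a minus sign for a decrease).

+279 million

Currency withdrawal 550.5 million kronor: only the composition of liabilities changes → 0.
OMO purchase (from banks) 279 million kronor: a Riksbank asset is acquired → +279M.
Net: 0 + 279 = +279 million.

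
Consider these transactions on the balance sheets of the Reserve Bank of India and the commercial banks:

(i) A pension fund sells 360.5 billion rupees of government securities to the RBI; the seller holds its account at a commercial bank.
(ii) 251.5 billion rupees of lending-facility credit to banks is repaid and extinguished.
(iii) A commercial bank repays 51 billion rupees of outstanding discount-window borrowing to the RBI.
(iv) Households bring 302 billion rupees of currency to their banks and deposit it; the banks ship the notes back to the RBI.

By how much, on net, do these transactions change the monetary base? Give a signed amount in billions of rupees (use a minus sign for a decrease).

RBI balance sheet:
  Assets:      Securities +360.5B, Loans to banks −302.5B
  Liabilities: Bank reserves +360B, Currency in circulation −302B
Monetary base = currency + reserves: −302B + (+360B) = +58 billion.

+58 billion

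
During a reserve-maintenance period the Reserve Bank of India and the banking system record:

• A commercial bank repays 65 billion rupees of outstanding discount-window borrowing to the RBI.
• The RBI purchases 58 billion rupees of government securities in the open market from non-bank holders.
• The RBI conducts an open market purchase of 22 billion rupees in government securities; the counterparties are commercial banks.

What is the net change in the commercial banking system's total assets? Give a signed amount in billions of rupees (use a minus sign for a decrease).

-7 billion

Discount-window repayment 65 billion rupees: bank balance sheets shrink → −65B.
Asset purchase (from non-banks) 58 billion rupees: bank balance sheets expand → +58B.
OMO purchase (from banks) 22 billion rupees: just an asset swap on bank balance sheets → 0.
Net: −65 + 58 + 0 = -7 billion.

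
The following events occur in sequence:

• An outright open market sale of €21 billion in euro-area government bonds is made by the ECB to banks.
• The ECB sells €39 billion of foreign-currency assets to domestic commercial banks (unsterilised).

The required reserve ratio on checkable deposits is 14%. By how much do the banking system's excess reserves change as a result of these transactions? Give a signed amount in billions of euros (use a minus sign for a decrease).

OMO sale (to banks) €21 billion: reserves −€21B, deposits 0.
FX sale €39 billion: reserves −€39B, deposits 0.
Totals: Δreserves = −€60B, Δdeposits = 0.
Δrequired reserves = 14% × 0 = 0.
Δexcess reserves = Δreserves − Δrequired = −€60B − (0) = -€60 billion.

-€60 billion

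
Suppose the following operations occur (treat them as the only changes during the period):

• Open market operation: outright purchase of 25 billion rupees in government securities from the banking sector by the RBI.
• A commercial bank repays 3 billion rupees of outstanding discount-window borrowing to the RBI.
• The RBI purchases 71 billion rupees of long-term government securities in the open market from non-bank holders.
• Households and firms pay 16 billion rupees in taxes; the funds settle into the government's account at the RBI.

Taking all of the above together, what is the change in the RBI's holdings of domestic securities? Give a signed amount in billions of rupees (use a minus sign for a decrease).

+96 billion

OMO purchase (from banks) 25 billion rupees: securities added to the RBI's portfolio → +25B.
Discount-window repayment 3 billion rupees: the RBI's securities portfolio is untouched → 0.
Asset purchase (from non-banks) 71 billion rupees: securities added to the RBI's portfolio → +71B.
Government account inflow 16 billion rupees: the RBI's securities portfolio is untouched → 0.
Net: 25 + 0 + 71 + 0 = +96 billion.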